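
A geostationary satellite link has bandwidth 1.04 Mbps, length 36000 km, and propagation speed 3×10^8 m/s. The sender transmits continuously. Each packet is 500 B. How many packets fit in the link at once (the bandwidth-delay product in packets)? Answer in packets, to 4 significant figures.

Propagation delay = 36000000 / 300000000 = 0.12 s.
BDP = R × t_prop = 1040000 × 0.12 = 124800 bits.
In packets of 4000 bits: 31.20 packets.

31.20 packets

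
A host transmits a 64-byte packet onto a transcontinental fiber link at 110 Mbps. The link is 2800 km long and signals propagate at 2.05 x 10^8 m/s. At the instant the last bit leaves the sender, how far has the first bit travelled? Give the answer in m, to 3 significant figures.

954 m

t_tx = L/R = 512/110000000 = 4.65455e-06 s.
Distance = s × t_tx = 2.05e+08 × 4.65455e-06 = 954 m.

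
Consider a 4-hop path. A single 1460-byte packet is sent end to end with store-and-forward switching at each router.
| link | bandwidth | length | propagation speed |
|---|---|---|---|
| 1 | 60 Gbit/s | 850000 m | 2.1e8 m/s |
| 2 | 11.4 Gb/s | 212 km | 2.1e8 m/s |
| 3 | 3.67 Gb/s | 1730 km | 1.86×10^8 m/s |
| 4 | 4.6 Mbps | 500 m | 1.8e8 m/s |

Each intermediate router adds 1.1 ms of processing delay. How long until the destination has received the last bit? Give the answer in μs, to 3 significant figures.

20200 μs

L = 1460 × 8 = 11680 bits.
Transmission delays (L/R per hop): 0.194667, 1.02456, 3.18256, 2539.13 μs; sum = 2543.53 μs.
Propagation delays (d/s per hop): 4047.62, 1009.52, 9301.08, 2.77778 μs; sum = 14361 μs.
Processing at 3 router(s): 3 × 1.1 ms = 3300 μs.
End-to-end = 20200 μs.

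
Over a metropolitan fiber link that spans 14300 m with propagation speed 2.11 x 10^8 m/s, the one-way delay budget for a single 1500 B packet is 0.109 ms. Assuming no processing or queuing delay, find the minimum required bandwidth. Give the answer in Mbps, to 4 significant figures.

291.1 Mbps

L = 12000 bits.
Propagation delay = 14300 / 211000000 = 0.0677725 ms.
Transmission budget = 0.109 − 0.0677725 = 0.0412275 ms.
R ≥ L / t_tx = 12000 bits / 4.12275e-05 s = 291.1 Mbps.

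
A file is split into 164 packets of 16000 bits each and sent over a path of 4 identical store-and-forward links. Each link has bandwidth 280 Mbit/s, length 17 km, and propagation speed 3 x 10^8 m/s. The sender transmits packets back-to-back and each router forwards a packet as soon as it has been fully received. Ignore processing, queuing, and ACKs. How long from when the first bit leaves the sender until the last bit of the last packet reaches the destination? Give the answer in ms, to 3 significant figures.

Per-hop transmission t_tx = L/R = 16000/280000000 = 0.0571429 ms.
Per-hop propagation t_prop = 17000/300000000 = 0.0566667 ms.
Pipeline fill: first packet needs 4·t_tx to clear all hops; remaining 163 packets each add one t_tx.
Total = (4+164-1)·t_tx + 4·t_prop = 167·0.0571429 + 4·0.0566667 = 9.77 ms.

9.77 ms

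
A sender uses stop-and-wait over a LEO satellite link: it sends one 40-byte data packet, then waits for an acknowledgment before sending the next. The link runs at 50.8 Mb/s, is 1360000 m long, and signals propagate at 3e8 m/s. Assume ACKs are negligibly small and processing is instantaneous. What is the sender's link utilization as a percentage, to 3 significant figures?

0.0694 %

t_tx = L/R = 320/50800000 = 6.29921e-06 s.
t_prop = 1360000/300000000 = 0.00453333 s; RTT = 0.00906667 s.
Cycle = t_tx + RTT = 0.00907297 s.
Utilization = t_tx / cycle = 6.29921e-06/0.00907297 = 0.0694 %.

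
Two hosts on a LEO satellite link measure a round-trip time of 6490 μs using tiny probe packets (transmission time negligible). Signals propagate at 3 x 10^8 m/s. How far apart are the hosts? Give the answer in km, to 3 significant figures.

974 km

One-way propagation = RTT/2 = 3245 μs.
d = s × t = 300000000 × 0.003245 = 974 km.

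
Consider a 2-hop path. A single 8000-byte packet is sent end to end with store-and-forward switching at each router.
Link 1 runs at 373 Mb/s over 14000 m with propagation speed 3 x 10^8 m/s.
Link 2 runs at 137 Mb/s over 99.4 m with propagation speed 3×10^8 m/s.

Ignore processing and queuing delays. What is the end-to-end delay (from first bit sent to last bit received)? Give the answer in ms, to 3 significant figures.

0.686 ms

L = 8000 × 8 = 64000 bits.
Transmission delays (L/R per hop): 0.171582, 0.467153 ms; sum = 0.638735 ms.
Propagation delays (d/s per hop): 0.0466667, 0.000331333 ms; sum = 0.046998 ms.
End-to-end = 0.686 ms.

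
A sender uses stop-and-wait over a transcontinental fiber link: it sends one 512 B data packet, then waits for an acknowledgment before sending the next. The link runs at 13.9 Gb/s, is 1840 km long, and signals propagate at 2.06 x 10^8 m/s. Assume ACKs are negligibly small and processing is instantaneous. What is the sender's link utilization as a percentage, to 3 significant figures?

0.00165 %

t_tx = L/R = 4096/13900000000 = 2.94676e-07 s.
t_prop = 1840000/206000000 = 0.00893204 s; RTT = 0.0178641 s.
Cycle = t_tx + RTT = 0.0178644 s.
Utilization = t_tx / cycle = 2.94676e-07/0.0178644 = 0.00165 %.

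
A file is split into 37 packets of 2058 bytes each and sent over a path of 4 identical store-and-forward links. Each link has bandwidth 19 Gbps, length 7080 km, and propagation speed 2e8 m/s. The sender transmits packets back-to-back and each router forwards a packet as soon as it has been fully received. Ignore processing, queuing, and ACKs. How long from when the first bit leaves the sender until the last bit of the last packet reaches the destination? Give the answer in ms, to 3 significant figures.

142 ms

Per-hop transmission t_tx = L/R = 16464/19000000000 = 0.000866526 ms.
Per-hop propagation t_prop = 7080000/200000000 = 35.4 ms.
Pipeline fill: first packet needs 4·t_tx to clear all hops; remaining 36 packets each add one t_tx.
Total = (4+37-1)·t_tx + 4·t_prop = 40·0.000866526 + 4·35.4 = 142 ms.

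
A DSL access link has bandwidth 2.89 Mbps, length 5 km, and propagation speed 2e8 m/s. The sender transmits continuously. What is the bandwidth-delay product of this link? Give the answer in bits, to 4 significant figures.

72.25 bits

Propagation delay = 5000 / 200000000 = 2.5e-05 s.
BDP = R × t_prop = 2890000 × 2.5e-05 = 72.25 bits.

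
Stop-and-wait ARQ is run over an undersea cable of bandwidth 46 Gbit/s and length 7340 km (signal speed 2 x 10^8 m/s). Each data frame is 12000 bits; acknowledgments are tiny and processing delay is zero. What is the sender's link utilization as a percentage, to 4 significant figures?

0.0003554 %

t_tx = L/R = 12000/46000000000 = 2.6087e-07 s.
t_prop = 7340000/200000000 = 0.0367 s; RTT = 0.0734 s.
Cycle = t_tx + RTT = 0.0734003 s.
Utilization = t_tx / cycle = 2.6087e-07/0.0734003 = 0.0003554 %.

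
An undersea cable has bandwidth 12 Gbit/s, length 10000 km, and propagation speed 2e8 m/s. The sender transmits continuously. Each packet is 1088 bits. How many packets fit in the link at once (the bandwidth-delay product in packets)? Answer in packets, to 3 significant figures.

551000 packets

Propagation delay = 10000000 / 200000000 = 0.05 s.
BDP = R × t_prop = 12000000000 × 0.05 = 600000000 bits.
In packets of 1088 bits: 551000 packets.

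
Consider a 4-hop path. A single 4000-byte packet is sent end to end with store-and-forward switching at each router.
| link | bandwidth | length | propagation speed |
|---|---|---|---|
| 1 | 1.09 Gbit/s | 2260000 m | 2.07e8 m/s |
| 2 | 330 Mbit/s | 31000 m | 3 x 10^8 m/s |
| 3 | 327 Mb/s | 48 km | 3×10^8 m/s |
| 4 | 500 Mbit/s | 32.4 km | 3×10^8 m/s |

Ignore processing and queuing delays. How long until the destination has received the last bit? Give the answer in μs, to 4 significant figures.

L = 4000 × 8 = 32000 bits.
Transmission delays (L/R per hop): 29.3578, 96.9697, 97.8593, 64 μs; sum = 288.187 μs.
Propagation delays (d/s per hop): 10917.9, 103.333, 160, 108 μs; sum = 11289.2 μs.
End-to-end = 11580 μs.

11580 μs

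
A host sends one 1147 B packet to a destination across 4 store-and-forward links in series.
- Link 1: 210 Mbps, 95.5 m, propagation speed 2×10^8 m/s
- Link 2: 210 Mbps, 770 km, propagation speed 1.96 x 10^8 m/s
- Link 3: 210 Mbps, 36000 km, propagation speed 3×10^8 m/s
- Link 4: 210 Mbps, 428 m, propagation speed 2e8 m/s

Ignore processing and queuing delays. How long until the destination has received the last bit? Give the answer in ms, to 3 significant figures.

124 ms

L = 1147 × 8 = 9176 bits.
Transmission delay per hop = L/R = 9176/210000000 = 0.0436952 ms; 4 hops → 0.174781 ms.
Propagation delays (d/s per hop): 0.0004775, 3.92857, 120, 0.00214 ms; sum = 123.931 ms.
End-to-end = 124 ms.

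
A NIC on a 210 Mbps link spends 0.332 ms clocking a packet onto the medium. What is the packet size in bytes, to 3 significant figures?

8720 bytes

L = R × t_tx = 210000000 b/s × 0.000332 s = 69720 bits.
In bytes: 69720 / 8 = 8720 bytes.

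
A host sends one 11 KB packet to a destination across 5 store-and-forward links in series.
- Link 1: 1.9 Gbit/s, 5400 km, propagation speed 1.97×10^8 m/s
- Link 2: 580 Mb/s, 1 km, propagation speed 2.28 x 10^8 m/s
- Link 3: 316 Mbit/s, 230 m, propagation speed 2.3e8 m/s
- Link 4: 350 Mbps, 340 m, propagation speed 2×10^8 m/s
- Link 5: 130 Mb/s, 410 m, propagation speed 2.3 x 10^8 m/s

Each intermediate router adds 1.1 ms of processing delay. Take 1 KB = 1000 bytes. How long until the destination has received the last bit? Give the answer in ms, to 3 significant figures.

33.2 ms

L = 88000 bits.
Transmission delays (L/R per hop): 0.0463158, 0.151724, 0.278481, 0.251429, 0.676923 ms; sum = 1.40487 ms.
Propagation delays (d/s per hop): 27.4112, 0.00438596, 0.001, 0.0017, 0.00178261 ms; sum = 27.42 ms.
Processing at 4 router(s): 4 × 1.1 ms = 4.4 ms.
End-to-end = 33.2 ms.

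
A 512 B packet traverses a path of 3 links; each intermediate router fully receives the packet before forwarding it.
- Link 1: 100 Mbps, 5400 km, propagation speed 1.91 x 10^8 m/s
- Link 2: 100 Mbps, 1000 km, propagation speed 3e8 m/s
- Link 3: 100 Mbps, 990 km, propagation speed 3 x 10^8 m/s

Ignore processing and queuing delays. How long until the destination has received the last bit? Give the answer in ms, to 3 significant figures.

L = 512 × 8 = 4096 bits.
Transmission delay per hop = L/R = 4096/100000000 = 0.04096 ms; 3 hops → 0.12288 ms.
Propagation delays (d/s per hop): 28.2723, 3.33333, 3.3 ms; sum = 34.9056 ms.
End-to-end = 35.0 ms.

35.0 ms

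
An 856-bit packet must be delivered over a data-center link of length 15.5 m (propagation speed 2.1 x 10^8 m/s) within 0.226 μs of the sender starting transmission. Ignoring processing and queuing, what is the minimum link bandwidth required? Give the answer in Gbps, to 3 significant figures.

5.62 Gbps

Propagation delay = 15.5 / 210000000 = 0.0738095 μs.
Transmission budget = 0.226 − 0.0738095 = 0.15219 μs.
R ≥ L / t_tx = 856 bits / 1.5219e-07 s = 5.62 Gbps.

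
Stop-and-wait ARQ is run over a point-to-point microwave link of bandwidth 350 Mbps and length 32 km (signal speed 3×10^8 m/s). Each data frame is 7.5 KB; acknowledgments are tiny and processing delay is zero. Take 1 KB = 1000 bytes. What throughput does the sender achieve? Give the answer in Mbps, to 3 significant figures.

t_tx = L/R = 60000/350000000 = 0.000171429 s.
t_prop = 32000/300000000 = 0.000106667 s; RTT = 0.000213333 s.
Cycle = t_tx + RTT = 0.000384762 s.
Throughput = L / cycle = 60000 / 0.000384762 = 156 Mbps.

156 Mbps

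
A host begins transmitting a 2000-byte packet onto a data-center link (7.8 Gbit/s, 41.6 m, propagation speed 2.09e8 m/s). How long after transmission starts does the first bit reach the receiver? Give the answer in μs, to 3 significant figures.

0.199 μs

First bit experiences only propagation delay: d/s = 41.6/209000000 = 0.199 μs.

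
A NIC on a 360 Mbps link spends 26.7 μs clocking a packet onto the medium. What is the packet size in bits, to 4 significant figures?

L = R × t_tx = 360000000 b/s × 2.67e-05 s = 9612 bits.

9612 bits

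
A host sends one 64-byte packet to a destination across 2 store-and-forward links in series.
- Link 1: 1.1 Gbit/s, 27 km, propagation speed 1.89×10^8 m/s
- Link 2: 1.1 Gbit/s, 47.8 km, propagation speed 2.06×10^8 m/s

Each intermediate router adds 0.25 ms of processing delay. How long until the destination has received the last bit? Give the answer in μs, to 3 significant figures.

626 μs

L = 64 × 8 = 512 bits.
Transmission delay per hop = L/R = 512/1100000000 = 0.465455 μs; 2 hops → 0.930909 μs.
Propagation delays (d/s per hop): 142.857, 232.039 μs; sum = 374.896 μs.
Processing at 1 router(s): 1 × 0.25 ms = 250 μs.
End-to-end = 626 μs.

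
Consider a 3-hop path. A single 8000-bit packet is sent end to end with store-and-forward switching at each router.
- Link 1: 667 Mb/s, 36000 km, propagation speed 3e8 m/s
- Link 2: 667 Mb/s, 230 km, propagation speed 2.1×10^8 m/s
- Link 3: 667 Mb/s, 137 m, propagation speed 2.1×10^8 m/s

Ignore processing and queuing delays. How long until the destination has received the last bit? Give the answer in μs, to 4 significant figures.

121100 μs

Transmission delay per hop = L/R = 8000/667000000 = 11.994 μs; 3 hops → 35.982 μs.
Propagation delays (d/s per hop): 120000, 1095.24, 0.652381 μs; sum = 121096 μs.
End-to-end = 121100 μs.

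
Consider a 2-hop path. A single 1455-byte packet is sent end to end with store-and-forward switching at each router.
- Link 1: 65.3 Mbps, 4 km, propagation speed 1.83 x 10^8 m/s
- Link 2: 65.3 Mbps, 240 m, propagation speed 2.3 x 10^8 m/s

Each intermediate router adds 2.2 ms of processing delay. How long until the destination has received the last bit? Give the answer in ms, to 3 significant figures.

L = 1455 × 8 = 11640 bits.
Transmission delay per hop = L/R = 11640/65300000 = 0.178254 ms; 2 hops → 0.356508 ms.
Propagation delays (d/s per hop): 0.0218579, 0.00104348 ms; sum = 0.0229014 ms.
Processing at 1 router(s): 1 × 2.2 ms = 2.2 ms.
End-to-end = 2.58 ms.

2.58 ms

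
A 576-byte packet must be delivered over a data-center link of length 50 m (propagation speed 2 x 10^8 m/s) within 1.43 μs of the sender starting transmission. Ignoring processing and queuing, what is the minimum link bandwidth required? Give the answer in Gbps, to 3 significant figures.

L = 4608 bits.
Propagation delay = 50 / 200000000 = 0.25 μs.
Transmission budget = 1.43 − 0.25 = 1.18 μs.
R ≥ L / t_tx = 4608 bits / 1.18e-06 s = 3.91 Gbps.

3.91 Gbps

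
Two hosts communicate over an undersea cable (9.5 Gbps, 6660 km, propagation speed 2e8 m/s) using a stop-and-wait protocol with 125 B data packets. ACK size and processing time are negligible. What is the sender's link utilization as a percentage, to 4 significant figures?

t_tx = L/R = 1000/9500000000 = 1.05263e-07 s.
t_prop = 6660000/200000000 = 0.0333 s; RTT = 0.0666 s.
Cycle = t_tx + RTT = 0.0666001 s.
Utilization = t_tx / cycle = 1.05263e-07/0.0666001 = 0.0001581 %.

0.0001581 %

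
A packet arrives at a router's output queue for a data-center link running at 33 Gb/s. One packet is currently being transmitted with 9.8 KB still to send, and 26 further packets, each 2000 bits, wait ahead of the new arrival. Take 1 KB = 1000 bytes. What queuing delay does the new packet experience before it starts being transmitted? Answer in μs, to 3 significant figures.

3.95 μs

Each queued packet: L/R = 2000/33000000000 = 0.0606061 μs.
26 queued → 1.57576 μs.
Plus remaining 78400 bits of current packet: 2.37576 μs.
Queuing delay = 3.95 μs.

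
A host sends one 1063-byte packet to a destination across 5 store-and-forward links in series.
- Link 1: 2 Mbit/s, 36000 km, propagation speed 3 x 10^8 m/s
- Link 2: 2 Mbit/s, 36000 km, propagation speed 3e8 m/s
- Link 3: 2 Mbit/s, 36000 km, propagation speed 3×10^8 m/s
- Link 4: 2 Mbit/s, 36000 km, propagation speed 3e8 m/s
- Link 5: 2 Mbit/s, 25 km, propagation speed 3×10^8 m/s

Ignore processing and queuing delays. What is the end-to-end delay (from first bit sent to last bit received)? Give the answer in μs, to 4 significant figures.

L = 1063 × 8 = 8504 bits.
Transmission delay per hop = L/R = 8504/2000000 = 4252 μs; 5 hops → 21260 μs.
Propagation delays (d/s per hop): 120000, 120000, 120000, 120000, 83.3333 μs; sum = 480083 μs.
End-to-end = 501300 μs.

501300 μs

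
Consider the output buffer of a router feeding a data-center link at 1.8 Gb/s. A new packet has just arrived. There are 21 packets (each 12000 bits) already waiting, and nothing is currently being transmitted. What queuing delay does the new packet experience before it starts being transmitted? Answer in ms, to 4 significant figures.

0.1400 ms

Each queued packet: L/R = 12000/1800000000 = 0.00666667 ms.
21 queued → 0.14 ms.
Queuing delay = 0.1400 ms.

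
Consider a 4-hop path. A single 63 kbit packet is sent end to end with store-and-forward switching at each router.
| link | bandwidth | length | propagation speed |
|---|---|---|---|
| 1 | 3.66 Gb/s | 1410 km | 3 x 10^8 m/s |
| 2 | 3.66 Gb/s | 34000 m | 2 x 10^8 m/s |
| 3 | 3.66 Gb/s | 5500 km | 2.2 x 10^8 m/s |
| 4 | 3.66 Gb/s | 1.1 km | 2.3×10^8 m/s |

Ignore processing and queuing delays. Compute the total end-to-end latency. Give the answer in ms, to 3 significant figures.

29.9 ms

L = 63000 bits.
Transmission delay per hop = L/R = 63000/3660000000 = 0.0172131 ms; 4 hops → 0.0688525 ms.
Propagation delays (d/s per hop): 4.7, 0.17, 25, 0.00478261 ms; sum = 29.8748 ms.
End-to-end = 29.9 ms.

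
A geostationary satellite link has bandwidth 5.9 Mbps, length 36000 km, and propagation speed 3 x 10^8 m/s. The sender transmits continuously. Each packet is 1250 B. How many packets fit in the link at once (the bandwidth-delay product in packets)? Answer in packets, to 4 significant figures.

70.80 packets

Propagation delay = 36000000 / 300000000 = 0.12 s.
BDP = R × t_prop = 5900000 × 0.12 = 708000 bits.
In packets of 10000 bits: 70.80 packets.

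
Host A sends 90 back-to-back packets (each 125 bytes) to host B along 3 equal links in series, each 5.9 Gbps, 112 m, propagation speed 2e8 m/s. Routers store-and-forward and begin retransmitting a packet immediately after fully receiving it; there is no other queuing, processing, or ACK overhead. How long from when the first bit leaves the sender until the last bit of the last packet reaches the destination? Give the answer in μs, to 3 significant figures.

17.3 μs

Per-hop transmission t_tx = L/R = 1000/5900000000 = 0.169492 μs.
Per-hop propagation t_prop = 112/200000000 = 0.56 μs.
Pipeline fill: first packet needs 3·t_tx to clear all hops; remaining 89 packets each add one t_tx.
Total = (3+90-1)·t_tx + 3·t_prop = 92·0.169492 + 3·0.56 = 17.3 μs.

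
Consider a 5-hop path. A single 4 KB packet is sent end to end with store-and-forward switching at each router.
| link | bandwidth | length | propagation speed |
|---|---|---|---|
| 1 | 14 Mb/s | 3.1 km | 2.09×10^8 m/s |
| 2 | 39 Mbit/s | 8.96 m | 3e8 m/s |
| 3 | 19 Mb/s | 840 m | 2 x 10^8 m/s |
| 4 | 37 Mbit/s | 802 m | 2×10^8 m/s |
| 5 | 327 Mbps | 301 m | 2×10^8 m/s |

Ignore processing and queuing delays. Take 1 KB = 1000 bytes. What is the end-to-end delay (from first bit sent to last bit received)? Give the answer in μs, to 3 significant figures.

L = 32000 bits.
Transmission delays (L/R per hop): 2285.71, 820.513, 1684.21, 864.865, 97.8593 μs; sum = 5753.16 μs.
Propagation delays (d/s per hop): 14.8325, 0.0298667, 4.2, 4.01, 1.505 μs; sum = 24.5774 μs.
End-to-end = 5780 μs.

5780 μs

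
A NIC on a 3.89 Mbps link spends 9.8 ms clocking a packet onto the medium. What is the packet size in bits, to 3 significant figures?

38100 bits

L = R × t_tx = 3890000 b/s × 0.0098 s = 38122 bits.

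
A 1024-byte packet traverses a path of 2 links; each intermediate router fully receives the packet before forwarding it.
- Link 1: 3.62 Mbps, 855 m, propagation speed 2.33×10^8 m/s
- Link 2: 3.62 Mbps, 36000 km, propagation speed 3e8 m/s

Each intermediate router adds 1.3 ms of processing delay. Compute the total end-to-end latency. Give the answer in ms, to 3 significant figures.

L = 1024 × 8 = 8192 bits.
Transmission delay per hop = L/R = 8192/3620000 = 2.26298 ms; 2 hops → 4.52597 ms.
Propagation delays (d/s per hop): 0.00366953, 120 ms; sum = 120.004 ms.
Processing at 1 router(s): 1 × 1.3 ms = 1.3 ms.
End-to-end = 126 ms.

126 ms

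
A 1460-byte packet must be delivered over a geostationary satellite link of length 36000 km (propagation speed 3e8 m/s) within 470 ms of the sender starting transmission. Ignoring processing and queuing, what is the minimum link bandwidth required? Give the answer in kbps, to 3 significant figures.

33.4 kbps

L = 11680 bits.
Propagation delay = 36000000 / 300000000 = 120 ms.
Transmission budget = 470 − 120 = 350 ms.
R ≥ L / t_tx = 11680 bits / 0.35 s = 33.4 kbps.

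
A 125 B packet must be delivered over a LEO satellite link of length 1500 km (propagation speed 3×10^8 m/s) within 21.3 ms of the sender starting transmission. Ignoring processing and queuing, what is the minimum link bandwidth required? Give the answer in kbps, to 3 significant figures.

L = 1000 bits.
Propagation delay = 1500000 / 300000000 = 5 ms.
Transmission budget = 21.3 − 5 = 16.3 ms.
R ≥ L / t_tx = 1000 bits / 0.0163 s = 61.3 kbps.

61.3 kbps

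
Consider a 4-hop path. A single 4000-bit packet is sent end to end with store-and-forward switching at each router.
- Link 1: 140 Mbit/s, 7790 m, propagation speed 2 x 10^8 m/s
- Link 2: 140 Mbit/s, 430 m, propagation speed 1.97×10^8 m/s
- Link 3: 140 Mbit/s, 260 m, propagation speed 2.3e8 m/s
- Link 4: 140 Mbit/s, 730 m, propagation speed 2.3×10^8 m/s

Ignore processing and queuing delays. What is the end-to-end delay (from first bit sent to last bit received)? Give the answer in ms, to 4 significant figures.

Transmission delay per hop = L/R = 4000/140000000 = 0.0285714 ms; 4 hops → 0.114286 ms.
Propagation delays (d/s per hop): 0.03895, 0.00218274, 0.00113043, 0.00317391 ms; sum = 0.0454371 ms.
End-to-end = 0.1597 ms.

0.1597 ms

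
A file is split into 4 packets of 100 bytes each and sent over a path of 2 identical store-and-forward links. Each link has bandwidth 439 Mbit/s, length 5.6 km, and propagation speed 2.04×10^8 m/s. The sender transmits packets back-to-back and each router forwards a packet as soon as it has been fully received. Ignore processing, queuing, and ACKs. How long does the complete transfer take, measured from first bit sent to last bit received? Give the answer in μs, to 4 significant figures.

Per-hop transmission t_tx = L/R = 800/439000000 = 1.82232 μs.
Per-hop propagation t_prop = 5600/204000000 = 27.451 μs.
Pipeline fill: first packet needs 2·t_tx to clear all hops; remaining 3 packets each add one t_tx.
Total = (2+4-1)·t_tx + 2·t_prop = 5·1.82232 + 2·27.451 = 64.01 μs.

64.01 μs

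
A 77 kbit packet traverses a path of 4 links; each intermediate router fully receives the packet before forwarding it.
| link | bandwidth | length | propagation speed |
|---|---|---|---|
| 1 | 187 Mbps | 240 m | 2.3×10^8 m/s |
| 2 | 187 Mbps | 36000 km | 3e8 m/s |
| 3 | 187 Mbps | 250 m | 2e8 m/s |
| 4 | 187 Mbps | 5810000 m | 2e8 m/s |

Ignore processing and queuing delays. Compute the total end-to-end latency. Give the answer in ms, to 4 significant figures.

150.7 ms

L = 77000 bits.
Transmission delay per hop = L/R = 77000/187000000 = 0.411765 ms; 4 hops → 1.64706 ms.
Propagation delays (d/s per hop): 0.00104348, 120, 0.00125, 29.05 ms; sum = 149.052 ms.
End-to-end = 150.7 ms.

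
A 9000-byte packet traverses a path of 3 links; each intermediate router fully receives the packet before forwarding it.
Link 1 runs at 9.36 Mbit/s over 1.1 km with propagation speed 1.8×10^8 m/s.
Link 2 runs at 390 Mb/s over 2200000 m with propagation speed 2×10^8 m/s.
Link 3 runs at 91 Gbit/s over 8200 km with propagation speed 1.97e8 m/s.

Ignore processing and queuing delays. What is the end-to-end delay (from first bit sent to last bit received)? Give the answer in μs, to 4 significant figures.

60510 μs

L = 9000 × 8 = 72000 bits.
Transmission delays (L/R per hop): 7692.31, 184.615, 0.791209 μs; sum = 7877.71 μs.
Propagation delays (d/s per hop): 6.11111, 11000, 41624.4 μs; sum = 52630.5 μs.
End-to-end = 60510 μs.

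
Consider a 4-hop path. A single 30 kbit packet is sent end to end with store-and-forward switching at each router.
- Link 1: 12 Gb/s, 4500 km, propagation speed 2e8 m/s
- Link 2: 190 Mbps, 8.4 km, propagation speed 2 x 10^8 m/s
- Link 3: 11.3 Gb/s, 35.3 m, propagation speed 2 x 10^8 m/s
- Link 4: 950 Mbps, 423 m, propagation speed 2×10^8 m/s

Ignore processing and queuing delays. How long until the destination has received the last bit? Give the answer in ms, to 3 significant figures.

L = 30000 bits.
Transmission delays (L/R per hop): 0.0025, 0.157895, 0.00265487, 0.0315789 ms; sum = 0.194629 ms.
Propagation delays (d/s per hop): 22.5, 0.042, 0.0001765, 0.002115 ms; sum = 22.5443 ms.
End-to-end = 22.7 ms.

22.7 ms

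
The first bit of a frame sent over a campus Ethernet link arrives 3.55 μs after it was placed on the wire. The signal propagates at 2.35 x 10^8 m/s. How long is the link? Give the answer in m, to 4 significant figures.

834.3 m

d = s × t_prop = 235000000 × 3.55e-06 = 834.3 m.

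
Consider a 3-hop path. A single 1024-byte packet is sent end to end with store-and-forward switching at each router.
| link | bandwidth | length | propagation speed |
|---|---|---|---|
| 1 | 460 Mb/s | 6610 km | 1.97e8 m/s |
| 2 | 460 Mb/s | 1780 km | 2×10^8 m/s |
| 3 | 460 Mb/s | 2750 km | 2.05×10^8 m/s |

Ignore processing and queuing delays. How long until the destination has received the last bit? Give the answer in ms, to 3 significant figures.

55.9 ms

L = 1024 × 8 = 8192 bits.
Transmission delay per hop = L/R = 8192/460000000 = 0.0178087 ms; 3 hops → 0.0534261 ms.
Propagation delays (d/s per hop): 33.5533, 8.9, 13.4146 ms; sum = 55.8679 ms.
End-to-end = 55.9 ms.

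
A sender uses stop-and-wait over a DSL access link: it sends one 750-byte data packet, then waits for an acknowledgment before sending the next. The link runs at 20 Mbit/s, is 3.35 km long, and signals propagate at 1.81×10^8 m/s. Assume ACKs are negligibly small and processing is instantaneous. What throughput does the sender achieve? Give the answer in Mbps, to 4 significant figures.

17.80 Mbps

t_tx = L/R = 6000/20000000 = 0.0003 s.
t_prop = 3350/181000000 = 1.85083e-05 s; RTT = 3.70166e-05 s.
Cycle = t_tx + RTT = 0.000337017 s.
Throughput = L / cycle = 6000 / 0.000337017 = 17.80 Mbps.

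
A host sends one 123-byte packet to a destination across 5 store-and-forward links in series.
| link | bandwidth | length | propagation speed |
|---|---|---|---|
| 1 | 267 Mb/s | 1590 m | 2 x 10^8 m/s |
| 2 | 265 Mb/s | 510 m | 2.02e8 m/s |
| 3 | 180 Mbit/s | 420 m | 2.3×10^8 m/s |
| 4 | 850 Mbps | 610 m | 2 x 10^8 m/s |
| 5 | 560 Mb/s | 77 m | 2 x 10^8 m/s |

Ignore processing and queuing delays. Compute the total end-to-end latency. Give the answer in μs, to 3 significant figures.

L = 123 × 8 = 984 bits.
Transmission delays (L/R per hop): 3.68539, 3.71321, 5.46667, 1.15765, 1.75714 μs; sum = 15.7801 μs.
Propagation delays (d/s per hop): 7.95, 2.52475, 1.82609, 3.05, 0.385 μs; sum = 15.7358 μs.
End-to-end = 31.5 μs.

31.5 μs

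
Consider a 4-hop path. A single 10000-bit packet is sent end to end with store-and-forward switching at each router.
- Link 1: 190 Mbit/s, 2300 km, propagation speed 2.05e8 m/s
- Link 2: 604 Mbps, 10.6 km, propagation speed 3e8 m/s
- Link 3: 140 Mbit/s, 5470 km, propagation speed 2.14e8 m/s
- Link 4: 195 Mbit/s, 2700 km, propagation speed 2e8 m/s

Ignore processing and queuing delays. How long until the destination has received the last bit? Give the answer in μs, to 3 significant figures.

Transmission delays (L/R per hop): 52.6316, 16.5563, 71.4286, 51.2821 μs; sum = 191.898 μs.
Propagation delays (d/s per hop): 11219.5, 35.3333, 25560.7, 13500 μs; sum = 50315.6 μs.
End-to-end = 50500 μs.

50500 μs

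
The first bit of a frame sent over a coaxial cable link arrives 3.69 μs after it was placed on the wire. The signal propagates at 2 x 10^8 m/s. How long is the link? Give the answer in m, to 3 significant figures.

d = s × t_prop = 200000000 × 3.69e-06 = 738 m.

738 m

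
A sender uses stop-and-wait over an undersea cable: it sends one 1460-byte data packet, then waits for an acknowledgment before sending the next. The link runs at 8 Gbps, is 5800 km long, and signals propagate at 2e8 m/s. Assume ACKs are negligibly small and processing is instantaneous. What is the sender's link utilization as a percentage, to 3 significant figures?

0.00252 %

t_tx = L/R = 11680/8000000000 = 1.46e-06 s.
t_prop = 5800000/200000000 = 0.029 s; RTT = 0.058 s.
Cycle = t_tx + RTT = 0.0580015 s.
Utilization = t_tx / cycle = 1.46e-06/0.0580015 = 0.00252 %.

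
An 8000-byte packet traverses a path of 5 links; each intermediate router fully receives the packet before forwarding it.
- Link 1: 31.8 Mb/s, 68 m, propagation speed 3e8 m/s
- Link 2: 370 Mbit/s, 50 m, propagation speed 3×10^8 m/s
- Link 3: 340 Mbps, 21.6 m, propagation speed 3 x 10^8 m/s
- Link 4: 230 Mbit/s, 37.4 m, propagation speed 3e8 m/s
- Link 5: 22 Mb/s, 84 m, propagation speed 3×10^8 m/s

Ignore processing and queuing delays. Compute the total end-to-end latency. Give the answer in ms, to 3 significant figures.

5.56 ms

L = 8000 × 8 = 64000 bits.
Transmission delays (L/R per hop): 2.01258, 0.172973, 0.188235, 0.278261, 2.90909 ms; sum = 5.56114 ms.
Propagation delays (d/s per hop): 0.000226667, 0.000166667, 7.2e-05, 0.000124667, 0.00028 ms; sum = 0.00087 ms.
End-to-end = 5.56 ms.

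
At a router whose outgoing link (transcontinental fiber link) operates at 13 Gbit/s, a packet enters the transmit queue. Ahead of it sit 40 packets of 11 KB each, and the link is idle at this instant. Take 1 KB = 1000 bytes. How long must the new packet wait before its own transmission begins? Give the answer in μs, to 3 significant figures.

Each queued packet: L/R = 88000/13000000000 = 6.76923 μs.
40 queued → 270.769 μs.
Queuing delay = 271 μs.

271 μs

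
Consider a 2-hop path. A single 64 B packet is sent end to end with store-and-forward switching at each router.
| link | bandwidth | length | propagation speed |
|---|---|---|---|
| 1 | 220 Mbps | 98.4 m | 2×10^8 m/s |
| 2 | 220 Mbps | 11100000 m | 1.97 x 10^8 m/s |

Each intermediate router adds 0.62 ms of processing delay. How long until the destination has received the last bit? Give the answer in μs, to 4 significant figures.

L = 64 × 8 = 512 bits.
Transmission delay per hop = L/R = 512/220000000 = 2.32727 μs; 2 hops → 4.65455 μs.
Propagation delays (d/s per hop): 0.492, 56345.2 μs; sum = 56345.7 μs.
Processing at 1 router(s): 1 × 0.62 ms = 620 μs.
End-to-end = 56970 μs.

56970 μs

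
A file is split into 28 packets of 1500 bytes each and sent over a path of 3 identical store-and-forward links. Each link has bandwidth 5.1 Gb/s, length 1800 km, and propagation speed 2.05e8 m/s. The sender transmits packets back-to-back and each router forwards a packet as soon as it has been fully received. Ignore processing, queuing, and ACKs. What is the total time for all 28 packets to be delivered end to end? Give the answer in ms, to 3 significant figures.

26.4 ms

Per-hop transmission t_tx = L/R = 12000/5100000000 = 0.00235294 ms.
Per-hop propagation t_prop = 1800000/2.05e+08 = 8.78049 ms.
Pipeline fill: first packet needs 3·t_tx to clear all hops; remaining 27 packets each add one t_tx.
Total = (3+28-1)·t_tx + 3·t_prop = 30·0.00235294 + 3·8.78049 = 26.4 ms.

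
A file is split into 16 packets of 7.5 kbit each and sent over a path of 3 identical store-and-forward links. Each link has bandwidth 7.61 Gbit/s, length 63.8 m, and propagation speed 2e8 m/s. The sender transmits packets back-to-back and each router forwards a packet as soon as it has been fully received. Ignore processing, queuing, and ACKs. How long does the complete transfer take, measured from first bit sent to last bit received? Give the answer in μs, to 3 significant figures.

Per-hop transmission t_tx = L/R = 7500/7610000000 = 0.985545 μs.
Per-hop propagation t_prop = 63.8/200000000 = 0.319 μs.
Pipeline fill: first packet needs 3·t_tx to clear all hops; remaining 15 packets each add one t_tx.
Total = (3+16-1)·t_tx + 3·t_prop = 18·0.985545 + 3·0.319 = 18.7 μs.

18.7 μs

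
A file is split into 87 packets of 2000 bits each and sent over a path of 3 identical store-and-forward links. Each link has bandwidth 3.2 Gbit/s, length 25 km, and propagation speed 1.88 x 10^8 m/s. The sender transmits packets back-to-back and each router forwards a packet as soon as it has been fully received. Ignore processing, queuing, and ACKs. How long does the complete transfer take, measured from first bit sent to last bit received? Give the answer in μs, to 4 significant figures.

Per-hop transmission t_tx = L/R = 2000/3200000000 = 0.625 μs.
Per-hop propagation t_prop = 25000/188000000 = 132.979 μs.
Pipeline fill: first packet needs 3·t_tx to clear all hops; remaining 86 packets each add one t_tx.
Total = (3+87-1)·t_tx + 3·t_prop = 89·0.625 + 3·132.979 = 454.6 μs.

454.6 μs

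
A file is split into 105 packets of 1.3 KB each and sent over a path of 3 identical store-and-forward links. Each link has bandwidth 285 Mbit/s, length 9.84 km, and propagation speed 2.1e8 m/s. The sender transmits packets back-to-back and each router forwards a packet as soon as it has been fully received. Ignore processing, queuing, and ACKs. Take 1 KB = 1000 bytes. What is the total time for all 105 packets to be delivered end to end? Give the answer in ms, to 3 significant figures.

4.05 ms

Per-hop transmission t_tx = L/R = 10400/285000000 = 0.0364912 ms.
Per-hop propagation t_prop = 9840/210000000 = 0.0468571 ms.
Pipeline fill: first packet needs 3·t_tx to clear all hops; remaining 104 packets each add one t_tx.
Total = (3+105-1)·t_tx + 3·t_prop = 107·0.0364912 + 3·0.0468571 = 4.05 ms.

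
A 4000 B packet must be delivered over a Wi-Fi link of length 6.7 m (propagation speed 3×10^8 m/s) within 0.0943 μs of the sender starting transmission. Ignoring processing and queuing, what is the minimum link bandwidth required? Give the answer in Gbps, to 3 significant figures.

L = 32000 bits.
Propagation delay = 6.7 / 300000000 = 0.0223333 μs.
Transmission budget = 0.0943 − 0.0223333 = 0.0719667 μs.
R ≥ L / t_tx = 32000 bits / 7.19667e-08 s = 445 Gbps.

445 Gbps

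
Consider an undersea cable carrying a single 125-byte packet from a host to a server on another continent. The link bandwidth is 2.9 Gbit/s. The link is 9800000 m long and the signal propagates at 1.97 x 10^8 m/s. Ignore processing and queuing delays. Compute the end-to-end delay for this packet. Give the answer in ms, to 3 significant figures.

49.7 ms

L = 125 × 8 = 1000 bits.
Transmission delay = L/R = 1000 / 2900000000 = 0.000344828 ms.
Propagation delay = d/s = 9800000 m / 197000000 m/s = 49.7462 ms.
Total = 49.7 ms.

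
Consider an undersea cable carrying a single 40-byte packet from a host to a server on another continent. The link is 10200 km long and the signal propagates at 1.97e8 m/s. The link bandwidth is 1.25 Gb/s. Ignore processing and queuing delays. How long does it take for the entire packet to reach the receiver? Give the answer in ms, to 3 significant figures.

L = 40 × 8 = 320 bits.
Transmission delay = L/R = 320 / 1250000000 = 0.000256 ms.
Propagation delay = d/s = 10200000 m / 197000000 m/s = 51.7766 ms.
Total = 51.8 ms.

51.8 ms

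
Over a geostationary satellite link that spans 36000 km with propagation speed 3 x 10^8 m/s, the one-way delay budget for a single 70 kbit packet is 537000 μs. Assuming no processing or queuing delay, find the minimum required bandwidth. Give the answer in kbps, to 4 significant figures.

167.9 kbps

Propagation delay = 36000000 / 300000000 = 120000 μs.
Transmission budget = 537000 − 120000 = 417000 μs.
R ≥ L / t_tx = 70000 bits / 0.417 s = 167.9 kbps.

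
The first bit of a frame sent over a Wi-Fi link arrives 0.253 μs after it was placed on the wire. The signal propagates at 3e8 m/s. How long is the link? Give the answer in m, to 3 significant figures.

d = s × t_prop = 300000000 × 2.53e-07 = 75.9 m.

75.9 m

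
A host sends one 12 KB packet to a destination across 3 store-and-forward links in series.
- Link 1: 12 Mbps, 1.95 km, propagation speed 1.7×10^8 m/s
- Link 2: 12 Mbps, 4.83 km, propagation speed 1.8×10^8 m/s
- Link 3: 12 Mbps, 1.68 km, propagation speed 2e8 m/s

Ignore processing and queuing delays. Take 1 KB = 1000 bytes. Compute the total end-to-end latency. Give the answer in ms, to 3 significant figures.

24.0 ms

L = 96000 bits.
Transmission delay per hop = L/R = 96000/12000000 = 8 ms; 3 hops → 24 ms.
Propagation delays (d/s per hop): 0.0114706, 0.0268333, 0.0084 ms; sum = 0.0467039 ms.
End-to-end = 24.0 ms.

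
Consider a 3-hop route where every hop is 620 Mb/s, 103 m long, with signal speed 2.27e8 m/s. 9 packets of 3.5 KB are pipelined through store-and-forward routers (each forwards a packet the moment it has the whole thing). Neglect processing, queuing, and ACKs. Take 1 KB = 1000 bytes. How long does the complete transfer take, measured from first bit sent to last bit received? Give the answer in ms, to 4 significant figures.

0.4981 ms

Per-hop transmission t_tx = L/R = 28000/620000000 = 0.0451613 ms.
Per-hop propagation t_prop = 103/227000000 = 0.000453744 ms.
Pipeline fill: first packet needs 3·t_tx to clear all hops; remaining 8 packets each add one t_tx.
Total = (3+9-1)·t_tx + 3·t_prop = 11·0.0451613 + 3·0.000453744 = 0.4981 ms.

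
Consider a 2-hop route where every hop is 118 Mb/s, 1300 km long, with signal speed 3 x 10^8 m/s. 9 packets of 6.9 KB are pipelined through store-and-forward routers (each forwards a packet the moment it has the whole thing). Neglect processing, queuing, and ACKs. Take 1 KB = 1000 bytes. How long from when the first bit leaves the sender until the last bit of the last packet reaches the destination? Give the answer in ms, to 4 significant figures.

Per-hop transmission t_tx = L/R = 55200/118000000 = 0.467797 ms.
Per-hop propagation t_prop = 1300000/300000000 = 4.33333 ms.
Pipeline fill: first packet needs 2·t_tx to clear all hops; remaining 8 packets each add one t_tx.
Total = (2+9-1)·t_tx + 2·t_prop = 10·0.467797 + 2·4.33333 = 13.34 ms.

13.34 ms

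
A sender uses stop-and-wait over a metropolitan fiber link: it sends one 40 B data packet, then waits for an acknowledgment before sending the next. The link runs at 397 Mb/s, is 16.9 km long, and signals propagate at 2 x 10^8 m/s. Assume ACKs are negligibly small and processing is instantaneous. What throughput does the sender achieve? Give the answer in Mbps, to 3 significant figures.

t_tx = L/R = 320/397000000 = 8.06045e-07 s.
t_prop = 16900/200000000 = 8.45e-05 s; RTT = 0.000169 s.
Cycle = t_tx + RTT = 0.000169806 s.
Throughput = L / cycle = 320 / 0.000169806 = 1.88 Mbps.

1.88 Mbps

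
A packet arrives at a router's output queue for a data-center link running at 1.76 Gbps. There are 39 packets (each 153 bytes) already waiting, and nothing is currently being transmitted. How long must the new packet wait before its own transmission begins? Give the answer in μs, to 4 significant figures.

Each queued packet: L/R = 1224/1760000000 = 0.695455 μs.
39 queued → 27.1227 μs.
Queuing delay = 27.12 μs.

27.12 μs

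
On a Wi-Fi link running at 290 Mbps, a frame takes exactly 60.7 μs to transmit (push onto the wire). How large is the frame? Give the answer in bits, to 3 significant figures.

17600 bits

L = R × t_tx = 290000000 b/s × 6.07e-05 s = 17603 bits.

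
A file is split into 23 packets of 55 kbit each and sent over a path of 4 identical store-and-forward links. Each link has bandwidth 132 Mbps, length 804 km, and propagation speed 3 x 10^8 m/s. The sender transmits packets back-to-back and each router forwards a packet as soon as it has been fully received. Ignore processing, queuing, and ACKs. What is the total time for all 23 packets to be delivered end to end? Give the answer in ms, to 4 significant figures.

Per-hop transmission t_tx = L/R = 55000/132000000 = 0.416667 ms.
Per-hop propagation t_prop = 804000/300000000 = 2.68 ms.
Pipeline fill: first packet needs 4·t_tx to clear all hops; remaining 22 packets each add one t_tx.
Total = (4+23-1)·t_tx + 4·t_prop = 26·0.416667 + 4·2.68 = 21.55 ms.

21.55 ms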